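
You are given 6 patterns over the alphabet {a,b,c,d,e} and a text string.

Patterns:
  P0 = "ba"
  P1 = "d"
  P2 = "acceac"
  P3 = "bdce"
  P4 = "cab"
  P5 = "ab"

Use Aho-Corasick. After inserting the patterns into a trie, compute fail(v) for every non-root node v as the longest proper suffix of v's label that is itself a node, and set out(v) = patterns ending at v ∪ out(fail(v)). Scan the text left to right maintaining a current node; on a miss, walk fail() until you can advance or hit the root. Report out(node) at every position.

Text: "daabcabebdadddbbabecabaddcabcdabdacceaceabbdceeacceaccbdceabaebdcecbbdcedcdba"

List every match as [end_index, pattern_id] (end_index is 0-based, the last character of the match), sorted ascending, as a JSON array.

Construct AC machine:
Trie nodes:
  0='ε' goto a→4 b→1 c→13 d→3
  1='b' goto a→2 d→10
  2='ba' goto ·  [P0 ends]
  3='d' goto ·  [P1 ends]
  4='a' goto b→16 c→5
  5='ac' goto c→6
  6='acc' goto e→7
  7='acce' goto a→8
  8='accea' goto c→9
  9='acceac' goto ·  [P2 ends]
  10='bd' goto c→11
  11='bdc' goto e→12
  12='bdce' goto ·  [P3 ends]
  13='c' goto a→14
  14='ca' goto b→15
  15='cab' goto ·  [P4 ends]
  16='ab' goto ·  [P5 ends]

BFS fail/out derivation:
  fail(1) 'b': from fail(0)=0 chase 'b': 0 ⇒ 0;  out=∅∪out(0)=∅
  fail(3) 'd': from fail(0)=0 chase 'd': 0 ⇒ 0;  out={1}∪out(0)={1}
  fail(4) 'a': from fail(0)=0 chase 'a': 0 ⇒ 0;  out=∅∪out(0)=∅
  fail(13) 'c': from fail(0)=0 chase 'c': 0 ⇒ 0;  out=∅∪out(0)=∅
  fail(2) 'ba': from fail(1)=0 chase 'a': 0 ⇒ 4;  out={0}∪out(4)={0}
  fail(5) 'ac': from fail(4)=0 chase 'c': 0 ⇒ 13;  out=∅∪out(13)=∅
  fail(10) 'bd': from fail(1)=0 chase 'd': 0 ⇒ 3;  out=∅∪out(3)={1}
  fail(14) 'ca': from fail(13)=0 chase 'a': 0 ⇒ 4;  out=∅∪out(4)=∅
  fail(16) 'ab': from fail(4)=0 chase 'b': 0 ⇒ 1;  out={5}∪out(1)={5}
  fail(6) 'acc': from fail(5)=13 chase 'c': 13→0 ⇒ 13;  out=∅∪out(13)=∅
  fail(11) 'bdc': from fail(10)=3 chase 'c': 3→0 ⇒ 13;  out=∅∪out(13)=∅
  fail(15) 'cab': from fail(14)=4 chase 'b': 4 ⇒ 16;  out={4}∪out(16)={4,5}
  fail(7) 'acce': from fail(6)=13 chase 'e': 13→0 ⇒ 0;  out=∅∪out(0)=∅
  fail(12) 'bdce': from fail(11)=13 chase 'e': 13→0 ⇒ 0;  out={3}∪out(0)={3}
  fail(8) 'accea': from fail(7)=0 chase 'a': 0 ⇒ 4;  out=∅∪out(4)=∅
  fail(9) 'acceac': from fail(8)=4 chase 'c': 4 ⇒ 5;  out={2}∪out(5)={2}

Text stream:
pos 0 'd': at 3  → match P1@[0:0]
pos 1 'a': at 4 (fail-walked)
pos 2 'a': at 4 (fail-walked)
pos 3 'b': at 16  → match P5@[2:3]
pos 4 'c': at 13 (fail-walked)
pos 5 'a': at 14
pos 6 'b': at 15  → match P4@[4:6],P5@[5:6]
pos 7 'e': at 0 (fail-walked)
pos 8 'b': at 1
pos 9 'd': at 10  → match P1@[9:9]
pos 10 'a': at 4 (fail-walked)
pos 11 'd': at 3 (fail-walked)  → match P1@[11:11]
pos 12 'd': at 3 (fail-walked)  → match P1@[12:12]
pos 13 'd': at 3 (fail-walked)  → match P1@[13:13]
pos 14 'b': at 1 (fail-walked)
pos 15 'b': at 1 (fail-walked)
pos 16 'a': at 2  → match P0@[15:16]
pos 17 'b': at 16 (fail-walked)  → match P5@[16:17]
pos 18 'e': at 0 (fail-walked)
pos 19 'c': at 13
pos 20 'a': at 14
pos 21 'b': at 15  → match P4@[19:21],P5@[20:21]
pos 22 'a': at 2 (fail-walked)  → match P0@[21:22]
pos 23 'd': at 3 (fail-walked)  → match P1@[23:23]
pos 24 'd': at 3 (fail-walked)  → match P1@[24:24]
pos 25 'c': at 13 (fail-walked)
pos 26 'a': at 14
pos 27 'b': at 15  → match P4@[25:27],P5@[26:27]
pos 28 'c': at 13 (fail-walked)
pos 29 'd': at 3 (fail-walked)  → match P1@[29:29]
pos 30 'a': at 4 (fail-walked)
pos 31 'b': at 16  → match P5@[30:31]
pos 32 'd': at 10 (fail-walked)  → match P1@[32:32]
pos 33 'a': at 4 (fail-walked)
pos 34 'c': at 5
pos 35 'c': at 6
pos 36 'e': at 7
pos 37 'a': at 8
pos 38 'c': at 9  → match P2@[33:38]
pos 39 'e': at 0 (fail-walked)
pos 40 'a': at 4
pos 41 'b': at 16  → match P5@[40:41]
pos 42 'b': at 1 (fail-walked)
pos 43 'd': at 10  → match P1@[43:43]
pos 44 'c': at 11
pos 45 'e': at 12  → match P3@[42:45]
pos 46 'e': at 0 (fail-walked)
pos 47 'a': at 4
pos 48 'c': at 5
pos 49 'c': at 6
pos 50 'e': at 7
pos 51 'a': at 8
pos 52 'c': at 9  → match P2@[47:52]
pos 53 'c': at 6 (fail-walked)
pos 54 'b': at 1 (fail-walked)
pos 55 'd': at 10  → match P1@[55:55]
pos 56 'c': at 11
pos 57 'e': at 12  → match P3@[54:57]
pos 58 'a': at 4 (fail-walked)
pos 59 'b': at 16  → match P5@[58:59]
pos 60 'a': at 2 (fail-walked)  → match P0@[59:60]
pos 61 'e': at 0 (fail-walked)
pos 62 'b': at 1
pos 63 'd': at 10  → match P1@[63:63]
pos 64 'c': at 11
pos 65 'e': at 12  → match P3@[62:65]
pos 66 'c': at 13 (fail-walked)
pos 67 'b': at 1 (fail-walked)
pos 68 'b': at 1 (fail-walked)
pos 69 'd': at 10  → match P1@[69:69]
pos 70 'c': at 11
pos 71 'e': at 12  → match P3@[68:71]
pos 72 'd': at 3 (fail-walked)  → match P1@[72:72]
pos 73 'c': at 13 (fail-walked)
pos 74 'd': at 3 (fail-walked)  → match P1@[74:74]
pos 75 'b': at 1 (fail-walked)
pos 76 'a': at 2  → match P0@[75:76]

Matches: [[0,1],[3,5],[6,4],[6,5],[9,1],[11,1],[12,1],[13,1],[16,0],[17,5],[21,4],[21,5],[22,0],[23,1],[24,1],[27,4],[27,5],[29,1],[31,5],[32,1],[38,2],[41,5],[43,1],[45,3],[52,2],[55,1],[57,3],[59,5],[60,0],[63,1],[65,3],[69,1],[71,3],[72,1],[74,1],[76,0]]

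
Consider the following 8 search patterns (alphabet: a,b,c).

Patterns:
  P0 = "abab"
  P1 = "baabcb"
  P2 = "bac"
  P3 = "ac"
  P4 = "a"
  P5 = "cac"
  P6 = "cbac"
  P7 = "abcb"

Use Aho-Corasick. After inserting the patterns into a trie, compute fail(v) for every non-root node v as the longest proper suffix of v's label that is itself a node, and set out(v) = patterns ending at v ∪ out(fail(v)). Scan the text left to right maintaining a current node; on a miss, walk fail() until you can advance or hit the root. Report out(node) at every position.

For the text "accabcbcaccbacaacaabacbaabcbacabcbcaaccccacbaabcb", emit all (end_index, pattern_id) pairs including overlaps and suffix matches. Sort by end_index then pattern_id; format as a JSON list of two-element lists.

Build automaton:
Trie nodes:
  n0 'ε': a→1 b→5 c→13
  n1 'a': b→2 c→12  ←P4
  n2 'ab': a→3 c→19
  n3 'aba': b→4
  n4 'abab': ·  ←P0
  n5 'b': a→6
  n6 'ba': a→7 c→11
  n7 'baa': b→8
  n8 'baab': c→9
  n9 'baabc': b→10
  n10 'baabcb': ·  ←P1
  n11 'bac': ·  ←P2
  n12 'ac': ·  ←P3
  n13 'c': a→14 b→16
  n14 'ca': c→15
  n15 'cac': ·  ←P5
  n16 'cb': a→17
  n17 'cba': c→18
  n18 'cbac': ·  ←P6
  n19 'abc': b→20
  n20 'abcb': ·  ←P7

BFS fail/out derivation:
  n1('a'): parent n0 fail=0; on 'a' 0 → fail=0;  out {4}∪∅={4}
  n5('b'): parent n0 fail=0; on 'b' 0 → fail=0;  out ∅∪∅=∅
  n13('c'): parent n0 fail=0; on 'c' 0 → fail=0;  out ∅∪∅=∅
  n2('ab'): parent n1 fail=0; on 'b' 0 → fail=5;  out ∅∪∅=∅
  n6('ba'): parent n5 fail=0; on 'a' 0 → fail=1;  out ∅∪{4}={4}
  n12('ac'): parent n1 fail=0; on 'c' 0 → fail=13;  out {3}∪∅={3}
  n14('ca'): parent n13 fail=0; on 'a' 0 → fail=1;  out ∅∪{4}={4}
  n16('cb'): parent n13 fail=0; on 'b' 0 → fail=5;  out ∅∪∅=∅
  n3('aba'): parent n2 fail=5; on 'a' 5 → fail=6;  out ∅∪{4}={4}
  n7('baa'): parent n6 fail=1; on 'a' 1→0 → fail=1;  out ∅∪{4}={4}
  n11('bac'): parent n6 fail=1; on 'c' 1 → fail=12;  out {2}∪{3}={2,3}
  n15('cac'): parent n14 fail=1; on 'c' 1 → fail=12;  out {5}∪{3}={3,5}
  n17('cba'): parent n16 fail=5; on 'a' 5 → fail=6;  out ∅∪{4}={4}
  n19('abc'): parent n2 fail=5; on 'c' 5→0 → fail=13;  out ∅∪∅=∅
  n4('abab'): parent n3 fail=6; on 'b' 6→1 → fail=2;  out {0}∪∅={0}
  n8('baab'): parent n7 fail=1; on 'b' 1 → fail=2;  out ∅∪∅=∅
  n18('cbac'): parent n17 fail=6; on 'c' 6 → fail=11;  out {6}∪{2,3}={2,3,6}
  n20('abcb'): parent n19 fail=13; on 'b' 13 → fail=16;  out {7}∪∅={7}
  n9('baabc'): parent n8 fail=2; on 'c' 2 → fail=19;  out ∅∪∅=∅
  n10('baabcb'): parent n9 fail=19; on 'b' 19 → fail=20;  out {1}∪{7}={1,7}

Scan:
pos 0 'a': at 1  ** P4@[0:0]
pos 1 'c': at 12  ** P3@[0:1]
pos 2 'c': at 13 (fail-walked)
pos 3 'a': at 14  ** P4@[3:3]
pos 4 'b': at 2 (fail-walked)
pos 5 'c': at 19
pos 6 'b': at 20  ** P7@[3:6]
pos 7 'c': at 13 (fail-walked)
pos 8 'a': at 14  ** P4@[8:8]
pos 9 'c': at 15  ** P3@[8:9],P5@[7:9]
pos 10 'c': at 13 (fail-walked)
pos 11 'b': at 16
pos 12 'a': at 17  ** P4@[12:12]
pos 13 'c': at 18  ** P2@[11:13],P3@[12:13],P6@[10:13]
pos 14 'a': at 14 (fail-walked)  ** P4@[14:14]
pos 15 'a': at 1 (fail-walked)  ** P4@[15:15]
pos 16 'c': at 12  ** P3@[15:16]
pos 17 'a': at 14 (fail-walked)  ** P4@[17:17]
pos 18 'a': at 1 (fail-walked)  ** P4@[18:18]
pos 19 'b': at 2
pos 20 'a': at 3  ** P4@[20:20]
pos 21 'c': at 11 (fail-walked)  ** P2@[19:21],P3@[20:21]
pos 22 'b': at 16 (fail-walked)
pos 23 'a': at 17  ** P4@[23:23]
pos 24 'a': at 7 (fail-walked)  ** P4@[24:24]
pos 25 'b': at 8
pos 26 'c': at 9
pos 27 'b': at 10  ** P1@[22:27],P7@[24:27]
pos 28 'a': at 17 (fail-walked)  ** P4@[28:28]
pos 29 'c': at 18  ** P2@[27:29],P3@[28:29],P6@[26:29]
pos 30 'a': at 14 (fail-walked)  ** P4@[30:30]
pos 31 'b': at 2 (fail-walked)
pos 32 'c': at 19
pos 33 'b': at 20  ** P7@[30:33]
pos 34 'c': at 13 (fail-walked)
pos 35 'a': at 14  ** P4@[35:35]
pos 36 'a': at 1 (fail-walked)  ** P4@[36:36]
pos 37 'c': at 12  ** P3@[36:37]
pos 38 'c': at 13 (fail-walked)
pos 39 'c': at 13 (fail-walked)
pos 40 'c': at 13 (fail-walked)
pos 41 'a': at 14  ** P4@[41:41]
pos 42 'c': at 15  ** P3@[41:42],P5@[40:42]
pos 43 'b': at 16 (fail-walked)
pos 44 'a': at 17  ** P4@[44:44]
pos 45 'a': at 7 (fail-walked)  ** P4@[45:45]
pos 46 'b': at 8
pos 47 'c': at 9
pos 48 'b': at 10  ** P1@[43:48],P7@[45:48]

Result: [[0,4],[1,3],[3,4],[6,7],[8,4],[9,3],[9,5],[12,4],[13,2],[13,3],[13,6],[14,4],[15,4],[16,3],[17,4],[18,4],[20,4],[21,2],[21,3],[23,4],[24,4],[27,1],[27,7],[28,4],[29,2],[29,3],[29,6],[30,4],[33,7],[35,4],[36,4],[37,3],[41,4],[42,3],[42,5],[44,4],[45,4],[48,1],[48,7]]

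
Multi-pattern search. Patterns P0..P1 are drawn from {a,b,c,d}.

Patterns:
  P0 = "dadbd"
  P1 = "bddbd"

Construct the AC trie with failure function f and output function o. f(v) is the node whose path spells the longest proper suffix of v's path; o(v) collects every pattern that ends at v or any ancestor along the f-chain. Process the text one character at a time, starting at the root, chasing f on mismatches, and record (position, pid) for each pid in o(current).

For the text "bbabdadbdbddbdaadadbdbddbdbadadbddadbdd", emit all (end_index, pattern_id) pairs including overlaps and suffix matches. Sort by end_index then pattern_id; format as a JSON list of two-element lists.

Build:
Trie (insert patterns):
  0='ε' goto b→6 d→1
  1='d' goto a→2
  2='da' goto d→3
  3='dad' goto b→4
  4='dadb' goto d→5
  5='dadbd' goto ·  [P0 ends]
  6='b' goto d→7
  7='bd' goto d→8
  8='bdd' goto b→9
  9='bddb' goto d→10
  10='bddbd' goto ·  [P1 ends]

Failure links (BFS by depth):
  fail(1) 'd': from fail(0)=0 chase 'd': 0 ⇒ 0;  out=∅∪out(0)=∅
  fail(6) 'b': from fail(0)=0 chase 'b': 0 ⇒ 0;  out=∅∪out(0)=∅
  fail(2) 'da': from fail(1)=0 chase 'a': 0 ⇒ 0;  out=∅∪out(0)=∅
  fail(7) 'bd': from fail(6)=0 chase 'd': 0 ⇒ 1;  out=∅∪out(1)=∅
  fail(3) 'dad': from fail(2)=0 chase 'd': 0 ⇒ 1;  out=∅∪out(1)=∅
  fail(8) 'bdd': from fail(7)=1 chase 'd': 1→0 ⇒ 1;  out=∅∪out(1)=∅
  fail(4) 'dadb': from fail(3)=1 chase 'b': 1→0 ⇒ 6;  out=∅∪out(6)=∅
  fail(9) 'bddb': from fail(8)=1 chase 'b': 1→0 ⇒ 6;  out=∅∪out(6)=∅
  fail(5) 'dadbd': from fail(4)=6 chase 'd': 6 ⇒ 7;  out={0}∪out(7)={0}
  fail(10) 'bddbd': from fail(9)=6 chase 'd': 6 ⇒ 7;  out={1}∪out(7)={1}

Text stream:
[0] read 'b'  n0⇒n6
[1] read 'b'  n6⇒n6 (fail-walked)
[2] read 'a'  n6⇒n0 (fail-walked)
[3] read 'b'  n0⇒n6
[4] read 'd'  n6⇒n7
[5] read 'a'  n7⇒n2 (fail-walked)
[6] read 'd'  n2⇒n3
[7] read 'b'  n3⇒n4
[8] read 'd'  n4⇒n5  emit P0@[4:8]
[9] read 'b'  n5⇒n6 (fail-walked)
[10] read 'd'  n6⇒n7
[11] read 'd'  n7⇒n8
[12] read 'b'  n8⇒n9
[13] read 'd'  n9⇒n10  emit P1@[9:13]
[14] read 'a'  n10⇒n2 (fail-walked)
[15] read 'a'  n2⇒n0 (fail-walked)
[16] read 'd'  n0⇒n1
[17] read 'a'  n1⇒n2
[18] read 'd'  n2⇒n3
[19] read 'b'  n3⇒n4
[20] read 'd'  n4⇒n5  emit P0@[16:20]
[21] read 'b'  n5⇒n6 (fail-walked)
[22] read 'd'  n6⇒n7
[23] read 'd'  n7⇒n8
[24] read 'b'  n8⇒n9
[25] read 'd'  n9⇒n10  emit P1@[21:25]
[26] read 'b'  n10⇒n6 (fail-walked)
[27] read 'a'  n6⇒n0 (fail-walked)
[28] read 'd'  n0⇒n1
[29] read 'a'  n1⇒n2
[30] read 'd'  n2⇒n3
[31] read 'b'  n3⇒n4
[32] read 'd'  n4⇒n5  emit P0@[28:32]
[33] read 'd'  n5⇒n8 (fail-walked)
[34] read 'a'  n8⇒n2 (fail-walked)
[35] read 'd'  n2⇒n3
[36] read 'b'  n3⇒n4
[37] read 'd'  n4⇒n5  emit P0@[33:37]
[38] read 'd'  n5⇒n8 (fail-walked)

All matches (sorted): [[8,0],[13,1],[20,0],[25,1],[32,0],[37,0]]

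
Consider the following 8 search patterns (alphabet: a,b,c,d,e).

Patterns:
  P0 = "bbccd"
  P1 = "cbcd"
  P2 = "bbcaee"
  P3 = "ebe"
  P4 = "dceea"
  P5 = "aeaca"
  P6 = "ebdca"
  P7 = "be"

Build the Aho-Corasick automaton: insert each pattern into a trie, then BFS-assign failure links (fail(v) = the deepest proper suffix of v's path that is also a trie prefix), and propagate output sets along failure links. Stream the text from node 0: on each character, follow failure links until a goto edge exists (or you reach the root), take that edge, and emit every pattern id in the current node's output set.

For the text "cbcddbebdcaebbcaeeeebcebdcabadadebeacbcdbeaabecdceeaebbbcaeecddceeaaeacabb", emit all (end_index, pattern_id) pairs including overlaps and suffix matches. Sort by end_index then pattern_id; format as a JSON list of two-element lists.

Construct AC machine:
Trie nodes:
  0='ε' goto a→21 b→1 c→6 d→16 e→13
  1='b' goto b→2 e→29
  2='bb' goto c→3
  3='bbc' goto a→10 c→4
  4='bbcc' goto d→5
  5='bbccd' goto ·  ←P0
  6='c' goto b→7
  7='cb' goto c→8
  8='cbc' goto d→9
  9='cbcd' goto ·  ←P1
  10='bbca' goto e→11
  11='bbcae' goto e→12
  12='bbcaee' goto ·  ←P2
  13='e' goto b→14
  14='eb' goto d→26 e→15
  15='ebe' goto ·  ←P3
  16='d' goto c→17
  17='dc' goto e→18
  18='dce' goto e→19
  19='dcee' goto a→20
  20='dceea' goto ·  ←P4
  21='a' goto e→22
  22='ae' goto a→23
  23='aea' goto c→24
  24='aeac' goto a→25
  25='aeaca' goto ·  ←P5
  26='ebd' goto c→27
  27='ebdc' goto a→28
  28='ebdca' goto ·  ←P6
  29='be' goto ·  ←P7

Failure links (BFS by depth):
  n1('b'): parent n0 fail=0; on 'b' 0 → fail=0;  out ∅∪∅=∅
  n6('c'): parent n0 fail=0; on 'c' 0 → fail=0;  out ∅∪∅=∅
  n13('e'): parent n0 fail=0; on 'e' 0 → fail=0;  out ∅∪∅=∅
  n16('d'): parent n0 fail=0; on 'd' 0 → fail=0;  out ∅∪∅=∅
  n21('a'): parent n0 fail=0; on 'a' 0 → fail=0;  out ∅∪∅=∅
  n2('bb'): parent n1 fail=0; on 'b' 0 → fail=1;  out ∅∪∅=∅
  n7('cb'): parent n6 fail=0; on 'b' 0 → fail=1;  out ∅∪∅=∅
  n14('eb'): parent n13 fail=0; on 'b' 0 → fail=1;  out ∅∪∅=∅
  n17('dc'): parent n16 fail=0; on 'c' 0 → fail=6;  out ∅∪∅=∅
  n22('ae'): parent n21 fail=0; on 'e' 0 → fail=13;  out ∅∪∅=∅
  n29('be'): parent n1 fail=0; on 'e' 0 → fail=13;  out {7}∪∅={7}
  n3('bbc'): parent n2 fail=1; on 'c' 1→0 → fail=6;  out ∅∪∅=∅
  n8('cbc'): parent n7 fail=1; on 'c' 1→0 → fail=6;  out ∅∪∅=∅
  n15('ebe'): parent n14 fail=1; on 'e' 1 → fail=29;  out {3}∪{7}={3,7}
  n18('dce'): parent n17 fail=6; on 'e' 6→0 → fail=13;  out ∅∪∅=∅
  n23('aea'): parent n22 fail=13; on 'a' 13→0 → fail=21;  out ∅∪∅=∅
  n26('ebd'): parent n14 fail=1; on 'd' 1→0 → fail=16;  out ∅∪∅=∅
  n4('bbcc'): parent n3 fail=6; on 'c' 6→0 → fail=6;  out ∅∪∅=∅
  n9('cbcd'): parent n8 fail=6; on 'd' 6→0 → fail=16;  out {1}∪∅={1}
  n10('bbca'): parent n3 fail=6; on 'a' 6→0 → fail=21;  out ∅∪∅=∅
  n19('dcee'): parent n18 fail=13; on 'e' 13→0 → fail=13;  out ∅∪∅=∅
  n24('aeac'): parent n23 fail=21; on 'c' 21→0 → fail=6;  out ∅∪∅=∅
  n27('ebdc'): parent n26 fail=16; on 'c' 16 → fail=17;  out ∅∪∅=∅
  n5('bbccd'): parent n4 fail=6; on 'd' 6→0 → fail=16;  out {0}∪∅={0}
  n11('bbcae'): parent n10 fail=21; on 'e' 21 → fail=22;  out ∅∪∅=∅
  n20('dceea'): parent n19 fail=13; on 'a' 13→0 → fail=21;  out {4}∪∅={4}
  n25('aeaca'): parent n24 fail=6; on 'a' 6→0 → fail=21;  out {5}∪∅={5}
  n28('ebdca'): parent n27 fail=17; on 'a' 17→6→0 → fail=21;  out {6}∪∅={6}
  n12('bbcaee'): parent n11 fail=22; on 'e' 22→13→0 → fail=13;  out {2}∪∅={2}

Scan:
i=0 'c': node 0→6
i=1 'b': node 6→7
i=2 'c': node 7→8
i=3 'd': node 8→9  ** P1@[0:3]
i=4 'd': node 9→16 (fail-walked)
i=5 'b': node 16→1 (fail-walked)
i=6 'e': node 1→29  ** P7@[5:6]
i=7 'b': node 29→14 (fail-walked)
i=8 'd': node 14→26
i=9 'c': node 26→27
i=10 'a': node 27→28  ** P6@[6:10]
i=11 'e': node 28→22 (fail-walked)
i=12 'b': node 22→14 (fail-walked)
i=13 'b': node 14→2 (fail-walked)
i=14 'c': node 2→3
i=15 'a': node 3→10
i=16 'e': node 10→11
i=17 'e': node 11→12  ** P2@[12:17]
i=18 'e': node 12→13 (fail-walked)
i=19 'e': node 13→13 (fail-walked)
i=20 'b': node 13→14
i=21 'c': node 14→6 (fail-walked)
i=22 'e': node 6→13 (fail-walked)
i=23 'b': node 13→14
i=24 'd': node 14→26
i=25 'c': node 26→27
i=26 'a': node 27→28  ** P6@[22:26]
i=27 'b': node 28→1 (fail-walked)
i=28 'a': node 1→21 (fail-walked)
i=29 'd': node 21→16 (fail-walked)
i=30 'a': node 16→21 (fail-walked)
i=31 'd': node 21→16 (fail-walked)
i=32 'e': node 16→13 (fail-walked)
i=33 'b': node 13→14
i=34 'e': node 14→15  ** P3@[32:34],P7@[33:34]
i=35 'a': node 15→21 (fail-walked)
i=36 'c': node 21→6 (fail-walked)
i=37 'b': node 6→7
i=38 'c': node 7→8
i=39 'd': node 8→9  ** P1@[36:39]
i=40 'b': node 9→1 (fail-walked)
i=41 'e': node 1→29  ** P7@[40:41]
i=42 'a': node 29→21 (fail-walked)
i=43 'a': node 21→21 (fail-walked)
i=44 'b': node 21→1 (fail-walked)
i=45 'e': node 1→29  ** P7@[44:45]
i=46 'c': node 29→6 (fail-walked)
i=47 'd': node 6→16 (fail-walked)
i=48 'c': node 16→17
i=49 'e': node 17→18
i=50 'e': node 18→19
i=51 'a': node 19→20  ** P4@[47:51]
i=52 'e': node 20→22 (fail-walked)
i=53 'b': node 22→14 (fail-walked)
i=54 'b': node 14→2 (fail-walked)
i=55 'b': node 2→2 (fail-walked)
i=56 'c': node 2→3
i=57 'a': node 3→10
i=58 'e': node 10→11
i=59 'e': node 11→12  ** P2@[54:59]
i=60 'c': node 12→6 (fail-walked)
i=61 'd': node 6→16 (fail-walked)
i=62 'd': node 16→16 (fail-walked)
i=63 'c': node 16→17
i=64 'e': node 17→18
i=65 'e': node 18→19
i=66 'a': node 19→20  ** P4@[62:66]
i=67 'a': node 20→21 (fail-walked)
i=68 'e': node 21→22
i=69 'a': node 22→23
i=70 'c': node 23→24
i=71 'a': node 24→25  ** P5@[67:71]
i=72 'b': node 25→1 (fail-walked)
i=73 'b': node 1→2

Matches: [[3,1],[6,7],[10,6],[17,2],[26,6],[34,3],[34,7],[39,1],[41,7],[45,7],[51,4],[59,2],[66,4],[71,5]]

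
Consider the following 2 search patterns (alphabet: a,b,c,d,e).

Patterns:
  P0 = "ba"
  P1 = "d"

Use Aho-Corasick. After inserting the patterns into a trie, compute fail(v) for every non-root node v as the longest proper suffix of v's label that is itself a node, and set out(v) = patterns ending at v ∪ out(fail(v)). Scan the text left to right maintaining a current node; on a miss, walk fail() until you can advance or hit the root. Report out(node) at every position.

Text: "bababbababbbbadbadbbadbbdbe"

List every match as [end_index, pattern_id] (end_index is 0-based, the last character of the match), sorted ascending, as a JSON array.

Construct AC machine:
Trie (insert patterns):
  n0 'ε': b→1 d→3
  n1 'b': a→2
  n2 'ba': ·  [P0 ends]
  n3 'd': ·  [P1 ends]

BFS fail/out derivation:
  n1('b'): parent n0 fail=0; on 'b' 0 → fail=0;  out ∅∪∅=∅
  n3('d'): parent n0 fail=0; on 'd' 0 → fail=0;  out {1}∪∅={1}
  n2('ba'): parent n1 fail=0; on 'a' 0 → fail=0;  out {0}∪∅={0}

Text stream:
i=0 'b': node 0→1
i=1 'a': node 1→2  ** P0@[0:1]
i=2 'b': node 2→1 ·f
i=3 'a': node 1→2  ** P0@[2:3]
i=4 'b': node 2→1 ·f
i=5 'b': node 1→1 ·f
i=6 'a': node 1→2  ** P0@[5:6]
i=7 'b': node 2→1 ·f
i=8 'a': node 1→2  ** P0@[7:8]
i=9 'b': node 2→1 ·f
i=10 'b': node 1→1 ·f
i=11 'b': node 1→1 ·f
i=12 'b': node 1→1 ·f
i=13 'a': node 1→2  ** P0@[12:13]
i=14 'd': node 2→3 ·f  ** P1@[14:14]
i=15 'b': node 3→1 ·f
i=16 'a': node 1→2  ** P0@[15:16]
i=17 'd': node 2→3 ·f  ** P1@[17:17]
i=18 'b': node 3→1 ·f
i=19 'b': node 1→1 ·f
i=20 'a': node 1→2  ** P0@[19:20]
i=21 'd': node 2→3 ·f  ** P1@[21:21]
i=22 'b': node 3→1 ·f
i=23 'b': node 1→1 ·f
i=24 'd': node 1→3 ·f  ** P1@[24:24]
i=25 'b': node 3→1 ·f
i=26 'e': node 1→0 ·f

Matches: [[1,0],[3,0],[6,0],[8,0],[13,0],[14,1],[16,0],[17,1],[20,0],[21,1],[24,1]]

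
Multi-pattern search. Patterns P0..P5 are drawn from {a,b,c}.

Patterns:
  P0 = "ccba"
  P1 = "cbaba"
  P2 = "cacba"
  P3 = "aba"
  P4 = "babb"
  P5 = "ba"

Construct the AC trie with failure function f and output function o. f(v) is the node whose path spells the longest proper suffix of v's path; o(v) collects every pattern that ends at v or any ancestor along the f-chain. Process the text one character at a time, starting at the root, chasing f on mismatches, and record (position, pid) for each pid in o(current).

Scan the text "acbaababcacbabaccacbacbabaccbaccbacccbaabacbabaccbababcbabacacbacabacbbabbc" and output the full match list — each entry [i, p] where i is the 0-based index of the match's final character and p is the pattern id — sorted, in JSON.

Build automaton:
Trie nodes:
  0='ε' goto a→13 b→16 c→1
  1='c' goto a→9 b→5 c→2
  2='cc' goto b→3
  3='ccb' goto a→4
  4='ccba' goto ·  [P0 ends]
  5='cb' goto a→6
  6='cba' goto b→7
  7='cbab' goto a→8
  8='cbaba' goto ·  [P1 ends]
  9='ca' goto c→10
  10='cac' goto b→11
  11='cacb' goto a→12
  12='cacba' goto ·  [P2 ends]
  13='a' goto b→14
  14='ab' goto a→15
  15='aba' goto ·  [P3 ends]
  16='b' goto a→17
  17='ba' goto b→18  [P5 ends]
  18='bab' goto b→19
  19='babb' goto ·  [P4 ends]

BFS fail/out derivation:
  fail(1) 'c': from fail(0)=0 chase 'c': 0 ⇒ 0;  out=∅∪out(0)=∅
  fail(13) 'a': from fail(0)=0 chase 'a': 0 ⇒ 0;  out=∅∪out(0)=∅
  fail(16) 'b': from fail(0)=0 chase 'b': 0 ⇒ 0;  out=∅∪out(0)=∅
  fail(2) 'cc': from fail(1)=0 chase 'c': 0 ⇒ 1;  out=∅∪out(1)=∅
  fail(5) 'cb': from fail(1)=0 chase 'b': 0 ⇒ 16;  out=∅∪out(16)=∅
  fail(9) 'ca': from fail(1)=0 chase 'a': 0 ⇒ 13;  out=∅∪out(13)=∅
  fail(14) 'ab': from fail(13)=0 chase 'b': 0 ⇒ 16;  out=∅∪out(16)=∅
  fail(17) 'ba': from fail(16)=0 chase 'a': 0 ⇒ 13;  out={5}∪out(13)={5}
  fail(3) 'ccb': from fail(2)=1 chase 'b': 1 ⇒ 5;  out=∅∪out(5)=∅
  fail(6) 'cba': from fail(5)=16 chase 'a': 16 ⇒ 17;  out=∅∪out(17)={5}
  fail(10) 'cac': from fail(9)=13 chase 'c': 13→0 ⇒ 1;  out=∅∪out(1)=∅
  fail(15) 'aba': from fail(14)=16 chase 'a': 16 ⇒ 17;  out={3}∪out(17)={3,5}
  fail(18) 'bab': from fail(17)=13 chase 'b': 13 ⇒ 14;  out=∅∪out(14)=∅
  fail(4) 'ccba': from fail(3)=5 chase 'a': 5 ⇒ 6;  out={0}∪out(6)={0,5}
  fail(7) 'cbab': from fail(6)=17 chase 'b': 17 ⇒ 18;  out=∅∪out(18)=∅
  fail(11) 'cacb': from fail(10)=1 chase 'b': 1 ⇒ 5;  out=∅∪out(5)=∅
  fail(19) 'babb': from fail(18)=14 chase 'b': 14→16→0 ⇒ 16;  out={4}∪out(16)={4}
  fail(8) 'cbaba': from fail(7)=18 chase 'a': 18→14 ⇒ 15;  out={1}∪out(15)={1,3,5}
  fail(12) 'cacba': from fail(11)=5 chase 'a': 5 ⇒ 6;  out={2}∪out(6)={2,5}

Text stream:
[0] read 'a'  n0⇒n13
[1] read 'c'  n13⇒n1 ·f
[2] read 'b'  n1⇒n5
[3] read 'a'  n5⇒n6  emit P5@[2:3]
[4] read 'a'  n6⇒n13 ·f
[5] read 'b'  n13⇒n14
[6] read 'a'  n14⇒n15  emit P3@[4:6],P5@[5:6]
[7] read 'b'  n15⇒n18 ·f
[8] read 'c'  n18⇒n1 ·f
[9] read 'a'  n1⇒n9
[10] read 'c'  n9⇒n10
[11] read 'b'  n10⇒n11
[12] read 'a'  n11⇒n12  emit P2@[8:12],P5@[11:12]
[13] read 'b'  n12⇒n7 ·f
[14] read 'a'  n7⇒n8  emit P1@[10:14],P3@[12:14],P5@[13:14]
[15] read 'c'  n8⇒n1 ·f
[16] read 'c'  n1⇒n2
[17] read 'a'  n2⇒n9 ·f
[18] read 'c'  n9⇒n10
[19] read 'b'  n10⇒n11
[20] read 'a'  n11⇒n12  emit P2@[16:20],P5@[19:20]
[21] read 'c'  n12⇒n1 ·f
[22] read 'b'  n1⇒n5
[23] read 'a'  n5⇒n6  emit P5@[22:23]
[24] read 'b'  n6⇒n7
[25] read 'a'  n7⇒n8  emit P1@[21:25],P3@[23:25],P5@[24:25]
[26] read 'c'  n8⇒n1 ·f
[27] read 'c'  n1⇒n2
[28] read 'b'  n2⇒n3
[29] read 'a'  n3⇒n4  emit P0@[26:29],P5@[28:29]
[30] read 'c'  n4⇒n1 ·f
[31] read 'c'  n1⇒n2
[32] read 'b'  n2⇒n3
[33] read 'a'  n3⇒n4  emit P0@[30:33],P5@[32:33]
[34] read 'c'  n4⇒n1 ·f
[35] read 'c'  n1⇒n2
[36] read 'c'  n2⇒n2 ·f
[37] read 'b'  n2⇒n3
[38] read 'a'  n3⇒n4  emit P0@[35:38],P5@[37:38]
[39] read 'a'  n4⇒n13 ·f
[40] read 'b'  n13⇒n14
[41] read 'a'  n14⇒n15  emit P3@[39:41],P5@[40:41]
[42] read 'c'  n15⇒n1 ·f
[43] read 'b'  n1⇒n5
[44] read 'a'  n5⇒n6  emit P5@[43:44]
[45] read 'b'  n6⇒n7
[46] read 'a'  n7⇒n8  emit P1@[42:46],P3@[44:46],P5@[45:46]
[47] read 'c'  n8⇒n1 ·f
[48] read 'c'  n1⇒n2
[49] read 'b'  n2⇒n3
[50] read 'a'  n3⇒n4  emit P0@[47:50],P5@[49:50]
[51] read 'b'  n4⇒n7 ·f
[52] read 'a'  n7⇒n8  emit P1@[48:52],P3@[50:52],P5@[51:52]
[53] read 'b'  n8⇒n18 ·f
[54] read 'c'  n18⇒n1 ·f
[55] read 'b'  n1⇒n5
[56] read 'a'  n5⇒n6  emit P5@[55:56]
[57] read 'b'  n6⇒n7
[58] read 'a'  n7⇒n8  emit P1@[54:58],P3@[56:58],P5@[57:58]
[59] read 'c'  n8⇒n1 ·f
[60] read 'a'  n1⇒n9
[61] read 'c'  n9⇒n10
[62] read 'b'  n10⇒n11
[63] read 'a'  n11⇒n12  emit P2@[59:63],P5@[62:63]
[64] read 'c'  n12⇒n1 ·f
[65] read 'a'  n1⇒n9
[66] read 'b'  n9⇒n14 ·f
[67] read 'a'  n14⇒n15  emit P3@[65:67],P5@[66:67]
[68] read 'c'  n15⇒n1 ·f
[69] read 'b'  n1⇒n5
[70] read 'b'  n5⇒n16 ·f
[71] read 'a'  n16⇒n17  emit P5@[70:71]
[72] read 'b'  n17⇒n18
[73] read 'b'  n18⇒n19  emit P4@[70:73]
[74] read 'c'  n19⇒n1 ·f

Matches: [[3,5],[6,3],[6,5],[12,2],[12,5],[14,1],[14,3],[14,5],[20,2],[20,5],[23,5],[25,1],[25,3],[25,5],[29,0],[29,5],[33,0],[33,5],[38,0],[38,5],[41,3],[41,5],[44,5],[46,1],[46,3],[46,5],[50,0],[50,5],[52,1],[52,3],[52,5],[56,5],[58,1],[58,3],[58,5],[63,2],[63,5],[67,3],[67,5],[71,5],[73,4]]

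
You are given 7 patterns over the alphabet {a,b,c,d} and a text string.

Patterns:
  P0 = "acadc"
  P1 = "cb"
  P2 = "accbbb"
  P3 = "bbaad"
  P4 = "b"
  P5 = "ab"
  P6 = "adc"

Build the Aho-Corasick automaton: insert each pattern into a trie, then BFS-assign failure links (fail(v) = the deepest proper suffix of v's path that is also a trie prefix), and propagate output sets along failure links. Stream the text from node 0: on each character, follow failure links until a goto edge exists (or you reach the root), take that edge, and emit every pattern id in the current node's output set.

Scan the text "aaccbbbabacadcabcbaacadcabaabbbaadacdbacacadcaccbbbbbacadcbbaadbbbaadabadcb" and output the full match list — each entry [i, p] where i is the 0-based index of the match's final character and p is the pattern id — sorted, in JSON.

Build:
Trie (insert patterns):
  n0 'ε': a→1 b→12 c→6
  n1 'a': b→17 c→2 d→18
  n2 'ac': a→3 c→8
  n3 'aca': d→4
  n4 'acad': c→5
  n5 'acadc': ·  [P0 ends]
  n6 'c': b→7
  n7 'cb': ·  [P1 ends]
  n8 'acc': b→9
  n9 'accb': b→10
  n10 'accbb': b→11
  n11 'accbbb': ·  [P2 ends]
  n12 'b': b→13  [P4 ends]
  n13 'bb': a→14
  n14 'bba': a→15
  n15 'bbaa': d→16
  n16 'bbaad': ·  [P3 ends]
  n17 'ab': ·  [P5 ends]
  n18 'ad': c→19
  n19 'adc': ·  [P6 ends]

Failure links (BFS by depth):
  fail(1) 'a': from fail(0)=0 chase 'a': 0 ⇒ 0;  out=∅∪out(0)=∅
  fail(6) 'c': from fail(0)=0 chase 'c': 0 ⇒ 0;  out=∅∪out(0)=∅
  fail(12) 'b': from fail(0)=0 chase 'b': 0 ⇒ 0;  out={4}∪out(0)={4}
  fail(2) 'ac': from fail(1)=0 chase 'c': 0 ⇒ 6;  out=∅∪out(6)=∅
  fail(7) 'cb': from fail(6)=0 chase 'b': 0 ⇒ 12;  out={1}∪out(12)={1,4}
  fail(13) 'bb': from fail(12)=0 chase 'b': 0 ⇒ 12;  out=∅∪out(12)={4}
  fail(17) 'ab': from fail(1)=0 chase 'b': 0 ⇒ 12;  out={5}∪out(12)={4,5}
  fail(18) 'ad': from fail(1)=0 chase 'd': 0 ⇒ 0;  out=∅∪out(0)=∅
  fail(3) 'aca': from fail(2)=6 chase 'a': 6→0 ⇒ 1;  out=∅∪out(1)=∅
  fail(8) 'acc': from fail(2)=6 chase 'c': 6→0 ⇒ 6;  out=∅∪out(6)=∅
  fail(14) 'bba': from fail(13)=12 chase 'a': 12→0 ⇒ 1;  out=∅∪out(1)=∅
  fail(19) 'adc': from fail(18)=0 chase 'c': 0 ⇒ 6;  out={6}∪out(6)={6}
  fail(4) 'acad': from fail(3)=1 chase 'd': 1 ⇒ 18;  out=∅∪out(18)=∅
  fail(9) 'accb': from fail(8)=6 chase 'b': 6 ⇒ 7;  out=∅∪out(7)={1,4}
  fail(15) 'bbaa': from fail(14)=1 chase 'a': 1→0 ⇒ 1;  out=∅∪out(1)=∅
  fail(5) 'acadc': from fail(4)=18 chase 'c': 18 ⇒ 19;  out={0}∪out(19)={0,6}
  fail(10) 'accbb': from fail(9)=7 chase 'b': 7→12 ⇒ 13;  out=∅∪out(13)={4}
  fail(16) 'bbaad': from fail(15)=1 chase 'd': 1 ⇒ 18;  out={3}∪out(18)={3}
  fail(11) 'accbbb': from fail(10)=13 chase 'b': 13→12 ⇒ 13;  out={2}∪out(13)={2,4}

Scan:
pos 0 'a': at 1
pos 1 'a': at 1 ·f
pos 2 'c': at 2
pos 3 'c': at 8
pos 4 'b': at 9  ** P1@[3:4],P4@[4:4]
pos 5 'b': at 10  ** P4@[5:5]
pos 6 'b': at 11  ** P2@[1:6],P4@[6:6]
pos 7 'a': at 14 ·f
pos 8 'b': at 17 ·f  ** P4@[8:8],P5@[7:8]
pos 9 'a': at 1 ·f
pos 10 'c': at 2
pos 11 'a': at 3
pos 12 'd': at 4
pos 13 'c': at 5  ** P0@[9:13],P6@[11:13]
pos 14 'a': at 1 ·f
pos 15 'b': at 17  ** P4@[15:15],P5@[14:15]
pos 16 'c': at 6 ·f
pos 17 'b': at 7  ** P1@[16:17],P4@[17:17]
pos 18 'a': at 1 ·f
pos 19 'a': at 1 ·f
pos 20 'c': at 2
pos 21 'a': at 3
pos 22 'd': at 4
pos 23 'c': at 5  ** P0@[19:23],P6@[21:23]
pos 24 'a': at 1 ·f
pos 25 'b': at 17  ** P4@[25:25],P5@[24:25]
pos 26 'a': at 1 ·f
pos 27 'a': at 1 ·f
pos 28 'b': at 17  ** P4@[28:28],P5@[27:28]
pos 29 'b': at 13 ·f  ** P4@[29:29]
pos 30 'b': at 13 ·f  ** P4@[30:30]
pos 31 'a': at 14
pos 32 'a': at 15
pos 33 'd': at 16  ** P3@[29:33]
pos 34 'a': at 1 ·f
pos 35 'c': at 2
pos 36 'd': at 0 ·f
pos 37 'b': at 12  ** P4@[37:37]
pos 38 'a': at 1 ·f
pos 39 'c': at 2
pos 40 'a': at 3
pos 41 'c': at 2 ·f
pos 42 'a': at 3
pos 43 'd': at 4
pos 44 'c': at 5  ** P0@[40:44],P6@[42:44]
pos 45 'a': at 1 ·f
pos 46 'c': at 2
pos 47 'c': at 8
pos 48 'b': at 9  ** P1@[47:48],P4@[48:48]
pos 49 'b': at 10  ** P4@[49:49]
pos 50 'b': at 11  ** P2@[45:50],P4@[50:50]
pos 51 'b': at 13 ·f  ** P4@[51:51]
pos 52 'b': at 13 ·f  ** P4@[52:52]
pos 53 'a': at 14
pos 54 'c': at 2 ·f
pos 55 'a': at 3
pos 56 'd': at 4
pos 57 'c': at 5  ** P0@[53:57],P6@[55:57]
pos 58 'b': at 7 ·f  ** P1@[57:58],P4@[58:58]
pos 59 'b': at 13 ·f  ** P4@[59:59]
pos 60 'a': at 14
pos 61 'a': at 15
pos 62 'd': at 16  ** P3@[58:62]
pos 63 'b': at 12 ·f  ** P4@[63:63]
pos 64 'b': at 13  ** P4@[64:64]
pos 65 'b': at 13 ·f  ** P4@[65:65]
pos 66 'a': at 14
pos 67 'a': at 15
pos 68 'd': at 16  ** P3@[64:68]
pos 69 'a': at 1 ·f
pos 70 'b': at 17  ** P4@[70:70],P5@[69:70]
pos 71 'a': at 1 ·f
pos 72 'd': at 18
pos 73 'c': at 19  ** P6@[71:73]
pos 74 'b': at 7 ·f  ** P1@[73:74],P4@[74:74]

Matches: [[4,1],[4,4],[5,4],[6,2],[6,4],[8,4],[8,5],[13,0],[13,6],[15,4],[15,5],[17,1],[17,4],[23,0],[23,6],[25,4],[25,5],[28,4],[28,5],[29,4],[30,4],[33,3],[37,4],[44,0],[44,6],[48,1],[48,4],[49,4],[50,2],[50,4],[51,4],[52,4],[57,0],[57,6],[58,1],[58,4],[59,4],[62,3],[63,4],[64,4],[65,4],[68,3],[70,4],[70,5],[73,6],[74,1],[74,4]]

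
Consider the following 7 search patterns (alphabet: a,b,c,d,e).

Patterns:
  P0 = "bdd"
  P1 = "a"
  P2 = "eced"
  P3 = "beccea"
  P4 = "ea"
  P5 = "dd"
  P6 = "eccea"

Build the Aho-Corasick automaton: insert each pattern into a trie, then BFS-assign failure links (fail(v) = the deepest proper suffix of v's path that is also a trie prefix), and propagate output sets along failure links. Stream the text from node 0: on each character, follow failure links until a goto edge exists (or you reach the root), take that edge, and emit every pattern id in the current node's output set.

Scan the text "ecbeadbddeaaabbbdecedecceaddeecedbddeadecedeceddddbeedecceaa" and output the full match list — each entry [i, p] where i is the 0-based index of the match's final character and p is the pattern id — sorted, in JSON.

Construct AC machine:
Trie nodes:
  0='ε' goto a→4 b→1 d→15 e→5
  1='b' goto d→2 e→9
  2='bd' goto d→3
  3='bdd' goto ·  [P0 ends]
  4='a' goto ·  [P1 ends]
  5='e' goto a→14 c→6
  6='ec' goto c→17 e→7
  7='ece' goto d→8
  8='eced' goto ·  [P2 ends]
  9='be' goto c→10
  10='bec' goto c→11
  11='becc' goto e→12
  12='becce' goto a→13
  13='beccea' goto ·  [P3 ends]
  14='ea' goto ·  [P4 ends]
  15='d' goto d→16
  16='dd' goto ·  [P5 ends]
  17='ecc' goto e→18
  18='ecce' goto a→19
  19='eccea' goto ·  [P6 ends]

BFS fail/out derivation:
  fail(1) 'b': from fail(0)=0 chase 'b': 0 ⇒ 0;  out=∅∪out(0)=∅
  fail(4) 'a': from fail(0)=0 chase 'a': 0 ⇒ 0;  out={1}∪out(0)={1}
  fail(5) 'e': from fail(0)=0 chase 'e': 0 ⇒ 0;  out=∅∪out(0)=∅
  fail(15) 'd': from fail(0)=0 chase 'd': 0 ⇒ 0;  out=∅∪out(0)=∅
  fail(2) 'bd': from fail(1)=0 chase 'd': 0 ⇒ 15;  out=∅∪out(15)=∅
  fail(6) 'ec': from fail(5)=0 chase 'c': 0 ⇒ 0;  out=∅∪out(0)=∅
  fail(9) 'be': from fail(1)=0 chase 'e': 0 ⇒ 5;  out=∅∪out(5)=∅
  fail(14) 'ea': from fail(5)=0 chase 'a': 0 ⇒ 4;  out={4}∪out(4)={1,4}
  fail(16) 'dd': from fail(15)=0 chase 'd': 0 ⇒ 15;  out={5}∪out(15)={5}
  fail(3) 'bdd': from fail(2)=15 chase 'd': 15 ⇒ 16;  out={0}∪out(16)={0,5}
  fail(7) 'ece': from fail(6)=0 chase 'e': 0 ⇒ 5;  out=∅∪out(5)=∅
  fail(10) 'bec': from fail(9)=5 chase 'c': 5 ⇒ 6;  out=∅∪out(6)=∅
  fail(17) 'ecc': from fail(6)=0 chase 'c': 0 ⇒ 0;  out=∅∪out(0)=∅
  fail(8) 'eced': from fail(7)=5 chase 'd': 5→0 ⇒ 15;  out={2}∪out(15)={2}
  fail(11) 'becc': from fail(10)=6 chase 'c': 6 ⇒ 17;  out=∅∪out(17)=∅
  fail(18) 'ecce': from fail(17)=0 chase 'e': 0 ⇒ 5;  out=∅∪out(5)=∅
  fail(12) 'becce': from fail(11)=17 chase 'e': 17 ⇒ 18;  out=∅∪out(18)=∅
  fail(19) 'eccea': from fail(18)=5 chase 'a': 5 ⇒ 14;  out={6}∪out(14)={1,4,6}
  fail(13) 'beccea': from fail(12)=18 chase 'a': 18 ⇒ 19;  out={3}∪out(19)={1,3,4,6}

Run:
pos 0 'e': at 5
pos 1 'c': at 6
pos 2 'b': at 1 (fail-walked)
pos 3 'e': at 9
pos 4 'a': at 14 (fail-walked)  ** P1@[4:4],P4@[3:4]
pos 5 'd': at 15 (fail-walked)
pos 6 'b': at 1 (fail-walked)
pos 7 'd': at 2
pos 8 'd': at 3  ** P0@[6:8],P5@[7:8]
pos 9 'e': at 5 (fail-walked)
pos 10 'a': at 14  ** P1@[10:10],P4@[9:10]
pos 11 'a': at 4 (fail-walked)  ** P1@[11:11]
pos 12 'a': at 4 (fail-walked)  ** P1@[12:12]
pos 13 'b': at 1 (fail-walked)
pos 14 'b': at 1 (fail-walked)
pos 15 'b': at 1 (fail-walked)
pos 16 'd': at 2
pos 17 'e': at 5 (fail-walked)
pos 18 'c': at 6
pos 19 'e': at 7
pos 20 'd': at 8  ** P2@[17:20]
pos 21 'e': at 5 (fail-walked)
pos 22 'c': at 6
pos 23 'c': at 17
pos 24 'e': at 18
pos 25 'a': at 19  ** P1@[25:25],P4@[24:25],P6@[21:25]
pos 26 'd': at 15 (fail-walked)
pos 27 'd': at 16  ** P5@[26:27]
pos 28 'e': at 5 (fail-walked)
pos 29 'e': at 5 (fail-walked)
pos 30 'c': at 6
pos 31 'e': at 7
pos 32 'd': at 8  ** P2@[29:32]
pos 33 'b': at 1 (fail-walked)
pos 34 'd': at 2
pos 35 'd': at 3  ** P0@[33:35],P5@[34:35]
pos 36 'e': at 5 (fail-walked)
pos 37 'a': at 14  ** P1@[37:37],P4@[36:37]
pos 38 'd': at 15 (fail-walked)
pos 39 'e': at 5 (fail-walked)
pos 40 'c': at 6
pos 41 'e': at 7
pos 42 'd': at 8  ** P2@[39:42]
pos 43 'e': at 5 (fail-walked)
pos 44 'c': at 6
pos 45 'e': at 7
pos 46 'd': at 8  ** P2@[43:46]
pos 47 'd': at 16 (fail-walked)  ** P5@[46:47]
pos 48 'd': at 16 (fail-walked)  ** P5@[47:48]
pos 49 'd': at 16 (fail-walked)  ** P5@[48:49]
pos 50 'b': at 1 (fail-walked)
pos 51 'e': at 9
pos 52 'e': at 5 (fail-walked)
pos 53 'd': at 15 (fail-walked)
pos 54 'e': at 5 (fail-walked)
pos 55 'c': at 6
pos 56 'c': at 17
pos 57 'e': at 18
pos 58 'a': at 19  ** P1@[58:58],P4@[57:58],P6@[54:58]
pos 59 'a': at 4 (fail-walked)  ** P1@[59:59]

Result: [[4,1],[4,4],[8,0],[8,5],[10,1],[10,4],[11,1],[12,1],[20,2],[25,1],[25,4],[25,6],[27,5],[32,2],[35,0],[35,5],[37,1],[37,4],[42,2],[46,2],[47,5],[48,5],[49,5],[58,1],[58,4],[58,6],[59,1]]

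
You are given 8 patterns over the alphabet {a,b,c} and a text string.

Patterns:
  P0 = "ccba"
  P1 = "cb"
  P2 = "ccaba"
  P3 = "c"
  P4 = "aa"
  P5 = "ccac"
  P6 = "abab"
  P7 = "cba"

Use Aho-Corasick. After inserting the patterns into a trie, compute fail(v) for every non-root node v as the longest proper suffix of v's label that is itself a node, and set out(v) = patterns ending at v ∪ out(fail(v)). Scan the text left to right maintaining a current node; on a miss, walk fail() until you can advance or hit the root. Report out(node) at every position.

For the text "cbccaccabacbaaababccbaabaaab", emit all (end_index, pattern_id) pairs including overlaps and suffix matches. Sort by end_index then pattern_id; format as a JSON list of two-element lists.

Construct AC machine:
Trie (insert patterns):
  n0 'ε': a→9 c→1
  n1 'c': b→5 c→2  ←P3
  n2 'cc': a→6 b→3
  n3 'ccb': a→4
  n4 'ccba': ·  ←P0
  n5 'cb': a→15  ←P1
  n6 'cca': b→7 c→11
  n7 'ccab': a→8
  n8 'ccaba': ·  ←P2
  n9 'a': a→10 b→12
  n10 'aa': ·  ←P4
  n11 'ccac': ·  ←P5
  n12 'ab': a→13
  n13 'aba': b→14
  n14 'abab': ·  ←P6
  n15 'cba': ·  ←P7

Failure links (BFS by depth):
  fail(1) 'c': from fail(0)=0 chase 'c': 0 ⇒ 0;  out={3}∪out(0)={3}
  fail(9) 'a': from fail(0)=0 chase 'a': 0 ⇒ 0;  out=∅∪out(0)=∅
  fail(2) 'cc': from fail(1)=0 chase 'c': 0 ⇒ 1;  out=∅∪out(1)={3}
  fail(5) 'cb': from fail(1)=0 chase 'b': 0 ⇒ 0;  out={1}∪out(0)={1}
  fail(10) 'aa': from fail(9)=0 chase 'a': 0 ⇒ 9;  out={4}∪out(9)={4}
  fail(12) 'ab': from fail(9)=0 chase 'b': 0 ⇒ 0;  out=∅∪out(0)=∅
  fail(3) 'ccb': from fail(2)=1 chase 'b': 1 ⇒ 5;  out=∅∪out(5)={1}
  fail(6) 'cca': from fail(2)=1 chase 'a': 1→0 ⇒ 9;  out=∅∪out(9)=∅
  fail(13) 'aba': from fail(12)=0 chase 'a': 0 ⇒ 9;  out=∅∪out(9)=∅
  fail(15) 'cba': from fail(5)=0 chase 'a': 0 ⇒ 9;  out={7}∪out(9)={7}
  fail(4) 'ccba': from fail(3)=5 chase 'a': 5 ⇒ 15;  out={0}∪out(15)={0,7}
  fail(7) 'ccab': from fail(6)=9 chase 'b': 9 ⇒ 12;  out=∅∪out(12)=∅
  fail(11) 'ccac': from fail(6)=9 chase 'c': 9→0 ⇒ 1;  out={5}∪out(1)={3,5}
  fail(14) 'abab': from fail(13)=9 chase 'b': 9 ⇒ 12;  out={6}∪out(12)={6}
  fail(8) 'ccaba': from fail(7)=12 chase 'a': 12 ⇒ 13;  out={2}∪out(13)={2}

Text stream:
[0] read 'c'  n0⇒n1  ** P3@[0:0]
[1] read 'b'  n1⇒n5  ** P1@[0:1]
[2] read 'c'  n5⇒n1 (via fail)  ** P3@[2:2]
[3] read 'c'  n1⇒n2  ** P3@[3:3]
[4] read 'a'  n2⇒n6
[5] read 'c'  n6⇒n11  ** P3@[5:5],P5@[2:5]
[6] read 'c'  n11⇒n2 (via fail)  ** P3@[6:6]
[7] read 'a'  n2⇒n6
[8] read 'b'  n6⇒n7
[9] read 'a'  n7⇒n8  ** P2@[5:9]
[10] read 'c'  n8⇒n1 (via fail)  ** P3@[10:10]
[11] read 'b'  n1⇒n5  ** P1@[10:11]
[12] read 'a'  n5⇒n15  ** P7@[10:12]
[13] read 'a'  n15⇒n10 (via fail)  ** P4@[12:13]
[14] read 'a'  n10⇒n10 (via fail)  ** P4@[13:14]
[15] read 'b'  n10⇒n12 (via fail)
[16] read 'a'  n12⇒n13
[17] read 'b'  n13⇒n14  ** P6@[14:17]
[18] read 'c'  n14⇒n1 (via fail)  ** P3@[18:18]
[19] read 'c'  n1⇒n2  ** P3@[19:19]
[20] read 'b'  n2⇒n3  ** P1@[19:20]
[21] read 'a'  n3⇒n4  ** P0@[18:21],P7@[19:21]
[22] read 'a'  n4⇒n10 (via fail)  ** P4@[21:22]
[23] read 'b'  n10⇒n12 (via fail)
[24] read 'a'  n12⇒n13
[25] read 'a'  n13⇒n10 (via fail)  ** P4@[24:25]
[26] read 'a'  n10⇒n10 (via fail)  ** P4@[25:26]
[27] read 'b'  n10⇒n12 (via fail)

All matches (sorted): [[0,3],[1,1],[2,3],[3,3],[5,3],[5,5],[6,3],[9,2],[10,3],[11,1],[12,7],[13,4],[14,4],[17,6],[18,3],[19,3],[20,1],[21,0],[21,7],[22,4],[25,4],[26,4]]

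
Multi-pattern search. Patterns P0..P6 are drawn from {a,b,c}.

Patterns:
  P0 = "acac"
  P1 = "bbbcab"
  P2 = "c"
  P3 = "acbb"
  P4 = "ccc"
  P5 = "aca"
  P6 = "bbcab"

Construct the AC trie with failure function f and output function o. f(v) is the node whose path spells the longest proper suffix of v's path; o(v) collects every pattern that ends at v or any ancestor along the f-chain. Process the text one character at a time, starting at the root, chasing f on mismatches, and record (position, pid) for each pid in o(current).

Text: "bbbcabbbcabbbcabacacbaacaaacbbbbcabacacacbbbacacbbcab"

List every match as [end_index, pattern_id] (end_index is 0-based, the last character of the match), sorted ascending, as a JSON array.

Build automaton:
Trie (insert patterns):
  0='ε' goto a→1 b→5 c→11
  1='a' goto c→2
  2='ac' goto a→3 b→12
  3='aca' goto c→4  ←P5
  4='acac' goto ·  ←P0
  5='b' goto b→6
  6='bb' goto b→7 c→16
  7='bbb' goto c→8
  8='bbbc' goto a→9
  9='bbbca' goto b→10
  10='bbbcab' goto ·  ←P1
  11='c' goto c→14  ←P2
  12='acb' goto b→13
  13='acbb' goto ·  ←P3
  14='cc' goto c→15
  15='ccc' goto ·  ←P4
  16='bbc' goto a→17
  17='bbca' goto b→18
  18='bbcab' goto ·  ←P6

Failure links (BFS by depth):
  n1('a'): parent n0 fail=0; on 'a' 0 → fail=0;  out ∅∪∅=∅
  n5('b'): parent n0 fail=0; on 'b' 0 → fail=0;  out ∅∪∅=∅
  n11('c'): parent n0 fail=0; on 'c' 0 → fail=0;  out {2}∪∅={2}
  n2('ac'): parent n1 fail=0; on 'c' 0 → fail=11;  out ∅∪{2}={2}
  n6('bb'): parent n5 fail=0; on 'b' 0 → fail=5;  out ∅∪∅=∅
  n14('cc'): parent n11 fail=0; on 'c' 0 → fail=11;  out ∅∪{2}={2}
  n3('aca'): parent n2 fail=11; on 'a' 11→0 → fail=1;  out {5}∪∅={5}
  n7('bbb'): parent n6 fail=5; on 'b' 5 → fail=6;  out ∅∪∅=∅
  n12('acb'): parent n2 fail=11; on 'b' 11→0 → fail=5;  out ∅∪∅=∅
  n15('ccc'): parent n14 fail=11; on 'c' 11 → fail=14;  out {4}∪{2}={2,4}
  n16('bbc'): parent n6 fail=5; on 'c' 5→0 → fail=11;  out ∅∪{2}={2}
  n4('acac'): parent n3 fail=1; on 'c' 1 → fail=2;  out {0}∪{2}={0,2}
  n8('bbbc'): parent n7 fail=6; on 'c' 6 → fail=16;  out ∅∪{2}={2}
  n13('acbb'): parent n12 fail=5; on 'b' 5 → fail=6;  out {3}∪∅={3}
  n17('bbca'): parent n16 fail=11; on 'a' 11→0 → fail=1;  out ∅∪∅=∅
  n9('bbbca'): parent n8 fail=16; on 'a' 16 → fail=17;  out ∅∪∅=∅
  n18('bbcab'): parent n17 fail=1; on 'b' 1→0 → fail=5;  out {6}∪∅={6}
  n10('bbbcab'): parent n9 fail=17; on 'b' 17 → fail=18;  out {1}∪{6}={1,6}

Text stream:
pos 0 'b': at 5
pos 1 'b': at 6
pos 2 'b': at 7
pos 3 'c': at 8  ** P2@[3:3]
pos 4 'a': at 9
pos 5 'b': at 10  ** P1@[0:5],P6@[1:5]
pos 6 'b': at 6 ·f
pos 7 'b': at 7
pos 8 'c': at 8  ** P2@[8:8]
pos 9 'a': at 9
pos 10 'b': at 10  ** P1@[5:10],P6@[6:10]
pos 11 'b': at 6 ·f
pos 12 'b': at 7
pos 13 'c': at 8  ** P2@[13:13]
pos 14 'a': at 9
pos 15 'b': at 10  ** P1@[10:15],P6@[11:15]
pos 16 'a': at 1 ·f
pos 17 'c': at 2  ** P2@[17:17]
pos 18 'a': at 3  ** P5@[16:18]
pos 19 'c': at 4  ** P0@[16:19],P2@[19:19]
pos 20 'b': at 12 ·f
pos 21 'a': at 1 ·f
pos 22 'a': at 1 ·f
pos 23 'c': at 2  ** P2@[23:23]
pos 24 'a': at 3  ** P5@[22:24]
pos 25 'a': at 1 ·f
pos 26 'a': at 1 ·f
pos 27 'c': at 2  ** P2@[27:27]
pos 28 'b': at 12
pos 29 'b': at 13  ** P3@[26:29]
pos 30 'b': at 7 ·f
pos 31 'b': at 7 ·f
pos 32 'c': at 8  ** P2@[32:32]
pos 33 'a': at 9
pos 34 'b': at 10  ** P1@[29:34],P6@[30:34]
pos 35 'a': at 1 ·f
pos 36 'c': at 2  ** P2@[36:36]
pos 37 'a': at 3  ** P5@[35:37]
pos 38 'c': at 4  ** P0@[35:38],P2@[38:38]
pos 39 'a': at 3 ·f  ** P5@[37:39]
pos 40 'c': at 4  ** P0@[37:40],P2@[40:40]
pos 41 'b': at 12 ·f
pos 42 'b': at 13  ** P3@[39:42]
pos 43 'b': at 7 ·f
pos 44 'a': at 1 ·f
pos 45 'c': at 2  ** P2@[45:45]
pos 46 'a': at 3  ** P5@[44:46]
pos 47 'c': at 4  ** P0@[44:47],P2@[47:47]
pos 48 'b': at 12 ·f
pos 49 'b': at 13  ** P3@[46:49]
pos 50 'c': at 16 ·f  ** P2@[50:50]
pos 51 'a': at 17
pos 52 'b': at 18  ** P6@[48:52]

All matches (sorted): [[3,2],[5,1],[5,6],[8,2],[10,1],[10,6],[13,2],[15,1],[15,6],[17,2],[18,5],[19,0],[19,2],[23,2],[24,5],[27,2],[29,3],[32,2],[34,1],[34,6],[36,2],[37,5],[38,0],[38,2],[39,5],[40,0],[40,2],[42,3],[45,2],[46,5],[47,0],[47,2],[49,3],[50,2],[52,6]]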